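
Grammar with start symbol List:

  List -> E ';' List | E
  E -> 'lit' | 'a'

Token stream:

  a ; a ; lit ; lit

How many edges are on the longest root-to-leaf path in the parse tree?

[List [E a] ; [List [E a] ; [List [E lit] ; [List [E lit]]]]]

5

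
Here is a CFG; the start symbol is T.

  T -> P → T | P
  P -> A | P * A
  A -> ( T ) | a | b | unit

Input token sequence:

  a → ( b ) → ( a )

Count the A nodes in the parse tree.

5

[T [P [A a]] → [T [P [A ( [T [P [A b]]] )]] → [T [P [A ( [T [P [A a]]] )]]]]]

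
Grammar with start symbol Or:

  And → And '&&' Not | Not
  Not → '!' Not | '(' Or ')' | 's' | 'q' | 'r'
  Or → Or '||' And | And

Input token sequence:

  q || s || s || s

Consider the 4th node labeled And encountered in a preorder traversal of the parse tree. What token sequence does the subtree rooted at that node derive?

s

[Or [Or [Or [Or [And [Not q]]] || [And [Not s]]] || [And [Not s]]] || [And [Not s]]]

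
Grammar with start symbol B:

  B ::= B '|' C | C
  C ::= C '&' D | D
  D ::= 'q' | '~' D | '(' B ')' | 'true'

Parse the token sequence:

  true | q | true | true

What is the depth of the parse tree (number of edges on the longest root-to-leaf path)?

6

[B [B [B [B [C [D true]]] | [C [D q]]] | [C [D true]]] | [C [D true]]]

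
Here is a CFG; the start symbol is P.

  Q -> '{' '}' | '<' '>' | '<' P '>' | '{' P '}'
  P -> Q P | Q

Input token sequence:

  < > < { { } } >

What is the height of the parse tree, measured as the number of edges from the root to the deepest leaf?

7

[P [Q < >] [P [Q < [P [Q { [P [Q { }]] }]] >]]]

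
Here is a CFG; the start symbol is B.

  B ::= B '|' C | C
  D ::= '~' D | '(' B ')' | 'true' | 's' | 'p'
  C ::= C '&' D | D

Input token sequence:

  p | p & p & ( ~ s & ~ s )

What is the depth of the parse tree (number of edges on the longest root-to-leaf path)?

[B [B [C [D p]]] | [C [C [C [D p]] & [D p]] & [D ( [B [C [C [D ~ [D s]]] & [D ~ [D s]]]] )]]]

8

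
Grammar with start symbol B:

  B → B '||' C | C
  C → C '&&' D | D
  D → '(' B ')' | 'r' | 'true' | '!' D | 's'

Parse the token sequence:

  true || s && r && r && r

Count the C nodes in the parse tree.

5

[B [B [C [D true]]] || [C [C [C [C [D s]] && [D r]] && [D r]] && [D r]]]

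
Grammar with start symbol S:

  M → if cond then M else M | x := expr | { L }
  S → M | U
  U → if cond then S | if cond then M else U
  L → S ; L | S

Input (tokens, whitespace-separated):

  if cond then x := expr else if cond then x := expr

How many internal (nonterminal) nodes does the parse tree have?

[S [U if cond then [M x := expr] else [U if cond then [S [M x := expr]]]]]

6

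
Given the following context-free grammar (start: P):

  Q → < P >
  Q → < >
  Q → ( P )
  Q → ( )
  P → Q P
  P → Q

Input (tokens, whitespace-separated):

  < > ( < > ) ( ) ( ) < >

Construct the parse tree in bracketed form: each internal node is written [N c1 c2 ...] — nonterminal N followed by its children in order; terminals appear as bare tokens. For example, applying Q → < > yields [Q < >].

[P [Q < >] [P [Q ( [P [Q < >]] )] [P [Q ( )] [P [Q ( )] [P [Q < >]]]]]]

P
Q P
< > P
< > Q P
< > ( P ) P
< > ( Q ) P
< > ( < > ) P
< > ( < > ) Q P
< > ( < > ) ( ) P
< > ( < > ) ( ) Q P
< > ( < > ) ( ) ( ) P
< > ( < > ) ( ) ( ) Q
< > ( < > ) ( ) ( ) < >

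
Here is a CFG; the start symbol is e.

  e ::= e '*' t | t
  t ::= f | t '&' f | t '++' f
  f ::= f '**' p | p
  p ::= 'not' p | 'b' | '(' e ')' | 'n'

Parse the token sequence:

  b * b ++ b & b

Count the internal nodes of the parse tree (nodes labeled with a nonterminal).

14

[e [e [t [f [p b]]]] * [t [t [t [f [p b]]] ++ [f [p b]]] & [f [p b]]]]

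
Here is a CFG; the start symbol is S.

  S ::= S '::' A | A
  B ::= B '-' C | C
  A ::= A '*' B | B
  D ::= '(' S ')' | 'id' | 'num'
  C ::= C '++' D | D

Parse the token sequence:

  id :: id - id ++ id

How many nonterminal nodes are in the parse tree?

15

[S [S [A [B [C [D id]]]]] :: [A [B [B [C [D id]]] - [C [C [D id]] ++ [D id]]]]]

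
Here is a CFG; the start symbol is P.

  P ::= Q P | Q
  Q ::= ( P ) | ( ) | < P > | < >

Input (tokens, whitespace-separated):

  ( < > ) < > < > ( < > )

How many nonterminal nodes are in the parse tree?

[P [Q ( [P [Q < >]] )] [P [Q < >] [P [Q < >] [P [Q ( [P [Q < >]] )]]]]]

12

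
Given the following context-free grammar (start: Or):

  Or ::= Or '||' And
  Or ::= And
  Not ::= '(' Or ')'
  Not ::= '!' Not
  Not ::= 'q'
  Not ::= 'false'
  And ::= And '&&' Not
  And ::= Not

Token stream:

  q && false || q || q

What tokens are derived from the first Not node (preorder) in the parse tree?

q

[Or [Or [Or [And [And [Not q]] && [Not false]]] || [And [Not q]]] || [And [Not q]]]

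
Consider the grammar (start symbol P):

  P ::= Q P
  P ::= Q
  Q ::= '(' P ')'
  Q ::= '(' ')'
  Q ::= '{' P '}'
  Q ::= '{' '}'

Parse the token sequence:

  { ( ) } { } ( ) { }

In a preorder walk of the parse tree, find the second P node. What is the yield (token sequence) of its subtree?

( )

[P [Q { [P [Q ( )]] }] [P [Q { }] [P [Q ( )] [P [Q { }]]]]]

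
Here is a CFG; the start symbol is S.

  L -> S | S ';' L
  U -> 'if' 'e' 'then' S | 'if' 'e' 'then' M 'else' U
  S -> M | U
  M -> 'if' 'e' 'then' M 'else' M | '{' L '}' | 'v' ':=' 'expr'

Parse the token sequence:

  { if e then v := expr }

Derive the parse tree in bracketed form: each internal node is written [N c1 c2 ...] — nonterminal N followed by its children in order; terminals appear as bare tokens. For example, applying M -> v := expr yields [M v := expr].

[S [M { [L [S [U if e then [S [M v := expr]]]]] }]]

S
M
{ L }
{ S }
{ U }
{ if e then S }
{ if e then M }
{ if e then v := expr }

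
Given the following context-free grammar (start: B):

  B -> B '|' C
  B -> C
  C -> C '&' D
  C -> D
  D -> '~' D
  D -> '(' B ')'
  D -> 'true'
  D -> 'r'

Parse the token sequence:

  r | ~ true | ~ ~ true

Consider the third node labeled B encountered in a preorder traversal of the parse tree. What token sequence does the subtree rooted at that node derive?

r

[B [B [B [C [D r]]] | [C [D ~ [D true]]]] | [C [D ~ [D ~ [D true]]]]]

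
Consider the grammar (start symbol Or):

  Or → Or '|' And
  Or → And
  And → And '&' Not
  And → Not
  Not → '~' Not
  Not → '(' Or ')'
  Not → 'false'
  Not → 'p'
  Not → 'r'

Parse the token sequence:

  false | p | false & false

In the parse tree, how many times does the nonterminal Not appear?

[Or [Or [Or [And [Not false]]] | [And [Not p]]] | [And [And [Not false]] & [Not false]]]

4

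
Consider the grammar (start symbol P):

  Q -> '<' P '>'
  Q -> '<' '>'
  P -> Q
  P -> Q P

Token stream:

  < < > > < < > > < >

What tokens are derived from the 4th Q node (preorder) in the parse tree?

[P [Q < [P [Q < >]] >] [P [Q < [P [Q < >]] >] [P [Q < >]]]]

< >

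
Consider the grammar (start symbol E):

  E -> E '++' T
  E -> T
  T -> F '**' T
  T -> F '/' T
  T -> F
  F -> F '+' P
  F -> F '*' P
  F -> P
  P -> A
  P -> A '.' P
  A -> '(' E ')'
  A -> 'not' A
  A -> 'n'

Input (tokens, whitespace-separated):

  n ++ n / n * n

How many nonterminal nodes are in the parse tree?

17

[E [E [T [F [P [A n]]]]] ++ [T [F [P [A n]]] / [T [F [F [P [A n]]] * [P [A n]]]]]]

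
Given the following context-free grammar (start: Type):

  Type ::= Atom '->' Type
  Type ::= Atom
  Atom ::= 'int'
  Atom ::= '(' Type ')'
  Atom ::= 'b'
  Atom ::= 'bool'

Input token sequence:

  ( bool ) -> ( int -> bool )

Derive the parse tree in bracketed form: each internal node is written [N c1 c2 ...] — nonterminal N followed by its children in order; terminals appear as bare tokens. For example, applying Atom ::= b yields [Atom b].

Type
Atom -> Type
( Type ) -> Type
( Atom ) -> Type
( bool ) -> Type
( bool ) -> Atom
( bool ) -> ( Type )
( bool ) -> ( Atom -> Type )
( bool ) -> ( int -> Type )
( bool ) -> ( int -> Atom )
( bool ) -> ( int -> bool )

[Type [Atom ( [Type [Atom bool]] )] -> [Type [Atom ( [Type [Atom int] -> [Type [Atom bool]]] )]]]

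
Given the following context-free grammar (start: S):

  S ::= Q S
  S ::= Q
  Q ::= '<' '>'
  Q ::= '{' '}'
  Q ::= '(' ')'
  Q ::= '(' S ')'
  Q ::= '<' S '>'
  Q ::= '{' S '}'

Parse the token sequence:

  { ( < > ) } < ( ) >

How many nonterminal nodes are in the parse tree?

[S [Q { [S [Q ( [S [Q < >]] )]] }] [S [Q < [S [Q ( )]] >]]]

10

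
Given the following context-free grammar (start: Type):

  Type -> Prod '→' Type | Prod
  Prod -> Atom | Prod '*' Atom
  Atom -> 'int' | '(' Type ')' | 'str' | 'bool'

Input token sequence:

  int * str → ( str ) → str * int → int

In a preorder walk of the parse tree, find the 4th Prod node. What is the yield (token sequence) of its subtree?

[Type [Prod [Prod [Atom int]] * [Atom str]] → [Type [Prod [Atom ( [Type [Prod [Atom str]]] )]] → [Type [Prod [Prod [Atom str]] * [Atom int]] → [Type [Prod [Atom int]]]]]]

str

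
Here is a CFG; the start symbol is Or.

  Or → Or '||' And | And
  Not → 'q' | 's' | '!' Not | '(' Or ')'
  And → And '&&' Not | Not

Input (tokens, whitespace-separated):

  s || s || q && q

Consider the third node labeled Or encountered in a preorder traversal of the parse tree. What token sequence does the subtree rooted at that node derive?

s

[Or [Or [Or [And [Not s]]] || [And [Not s]]] || [And [And [Not q]] && [Not q]]]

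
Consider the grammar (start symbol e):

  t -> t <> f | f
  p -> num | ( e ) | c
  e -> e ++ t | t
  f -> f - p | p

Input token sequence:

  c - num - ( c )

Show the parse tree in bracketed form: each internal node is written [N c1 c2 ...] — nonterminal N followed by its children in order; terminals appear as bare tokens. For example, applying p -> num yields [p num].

[e [t [f [f [f [p c]] - [p num]] - [p ( [e [t [f [p c]]]] )]]]]

e
t
f
f - p
f - p - p
p - p - p
c - p - p
c - num - p
c - num - ( e )
c - num - ( t )
c - num - ( f )
c - num - ( p )
c - num - ( c )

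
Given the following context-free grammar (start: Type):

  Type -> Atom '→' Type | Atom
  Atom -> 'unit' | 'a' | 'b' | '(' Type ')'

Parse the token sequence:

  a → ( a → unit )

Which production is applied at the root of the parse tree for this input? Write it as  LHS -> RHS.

[Type [Atom a] → [Type [Atom ( [Type [Atom a] → [Type [Atom unit]]] )]]]

Type -> Atom '→' Type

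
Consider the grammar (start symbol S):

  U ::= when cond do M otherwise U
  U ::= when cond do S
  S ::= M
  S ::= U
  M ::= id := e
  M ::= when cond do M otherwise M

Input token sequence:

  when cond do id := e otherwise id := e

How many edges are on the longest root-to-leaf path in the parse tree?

3

[S [M when cond do [M id := e] otherwise [M id := e]]]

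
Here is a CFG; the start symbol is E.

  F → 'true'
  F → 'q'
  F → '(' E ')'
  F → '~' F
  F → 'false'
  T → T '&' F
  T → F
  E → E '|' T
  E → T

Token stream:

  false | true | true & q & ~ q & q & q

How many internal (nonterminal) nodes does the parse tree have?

[E [E [E [T [F false]]] | [T [F true]]] | [T [T [T [T [T [F true]] & [F q]] & [F ~ [F q]]] & [F q]] & [F q]]]

18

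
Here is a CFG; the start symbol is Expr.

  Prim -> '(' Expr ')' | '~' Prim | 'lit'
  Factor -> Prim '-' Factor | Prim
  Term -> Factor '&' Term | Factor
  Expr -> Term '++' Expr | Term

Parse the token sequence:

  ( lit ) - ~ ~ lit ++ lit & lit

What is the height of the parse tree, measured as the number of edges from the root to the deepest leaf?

[Expr [Term [Factor [Prim ( [Expr [Term [Factor [Prim lit]]]] )] - [Factor [Prim ~ [Prim ~ [Prim lit]]]]]] ++ [Expr [Term [Factor [Prim lit]] & [Term [Factor [Prim lit]]]]]]

8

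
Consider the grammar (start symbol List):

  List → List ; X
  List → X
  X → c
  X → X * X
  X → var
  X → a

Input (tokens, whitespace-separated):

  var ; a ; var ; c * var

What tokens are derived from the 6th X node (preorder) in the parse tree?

[List [List [List [List [X var]] ; [X a]] ; [X var]] ; [X [X c] * [X var]]]

var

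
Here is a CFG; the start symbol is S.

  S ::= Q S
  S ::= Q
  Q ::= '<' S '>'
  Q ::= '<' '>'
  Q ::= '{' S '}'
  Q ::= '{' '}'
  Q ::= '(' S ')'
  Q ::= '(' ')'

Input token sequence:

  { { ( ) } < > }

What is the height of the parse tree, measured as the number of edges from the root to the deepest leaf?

[S [Q { [S [Q { [S [Q ( )]] }] [S [Q < >]]] }]]

6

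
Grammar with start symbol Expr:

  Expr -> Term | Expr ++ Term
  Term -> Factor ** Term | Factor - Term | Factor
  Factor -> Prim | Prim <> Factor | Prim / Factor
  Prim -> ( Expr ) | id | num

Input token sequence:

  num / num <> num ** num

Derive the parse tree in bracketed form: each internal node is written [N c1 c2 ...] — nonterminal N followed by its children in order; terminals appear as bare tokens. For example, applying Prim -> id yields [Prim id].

Expr
Term
Factor ** Term
Prim / Factor ** Term
num / Factor ** Term
num / Prim <> Factor ** Term
num / num <> Factor ** Term
num / num <> Prim ** Term
num / num <> num ** Term
num / num <> num ** Factor
num / num <> num ** Prim
num / num <> num ** num

[Expr [Term [Factor [Prim num] / [Factor [Prim num] <> [Factor [Prim num]]]] ** [Term [Factor [Prim num]]]]]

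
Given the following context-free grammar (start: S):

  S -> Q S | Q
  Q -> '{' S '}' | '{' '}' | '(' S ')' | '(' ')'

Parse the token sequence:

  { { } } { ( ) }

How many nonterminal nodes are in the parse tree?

[S [Q { [S [Q { }]] }] [S [Q { [S [Q ( )]] }]]]

8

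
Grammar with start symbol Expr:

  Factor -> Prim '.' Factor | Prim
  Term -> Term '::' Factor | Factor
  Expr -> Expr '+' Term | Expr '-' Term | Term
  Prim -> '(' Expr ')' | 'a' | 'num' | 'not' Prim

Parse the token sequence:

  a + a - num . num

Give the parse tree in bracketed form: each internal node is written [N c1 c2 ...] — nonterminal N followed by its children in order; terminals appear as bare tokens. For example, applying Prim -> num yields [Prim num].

[Expr [Expr [Expr [Term [Factor [Prim a]]]] + [Term [Factor [Prim a]]]] - [Term [Factor [Prim num] . [Factor [Prim num]]]]]

Expr
Expr - Term
Expr + Term - Term
Term + Term - Term
Factor + Term - Term
Prim + Term - Term
a + Term - Term
a + Factor - Term
a + Prim - Term
a + a - Term
a + a - Factor
a + a - Prim . Factor
a + a - num . Factor
a + a - num . Prim
a + a - num . num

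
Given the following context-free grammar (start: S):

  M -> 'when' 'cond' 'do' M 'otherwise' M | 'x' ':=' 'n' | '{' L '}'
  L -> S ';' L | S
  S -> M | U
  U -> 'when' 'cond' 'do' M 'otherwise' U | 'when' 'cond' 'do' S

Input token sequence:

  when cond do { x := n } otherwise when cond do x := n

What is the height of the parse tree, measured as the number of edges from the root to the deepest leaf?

6

[S [U when cond do [M { [L [S [M x := n]]] }] otherwise [U when cond do [S [M x := n]]]]]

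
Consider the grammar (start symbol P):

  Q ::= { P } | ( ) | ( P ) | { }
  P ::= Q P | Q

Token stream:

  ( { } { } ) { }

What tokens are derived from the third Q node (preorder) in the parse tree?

[P [Q ( [P [Q { }] [P [Q { }]]] )] [P [Q { }]]]

{ }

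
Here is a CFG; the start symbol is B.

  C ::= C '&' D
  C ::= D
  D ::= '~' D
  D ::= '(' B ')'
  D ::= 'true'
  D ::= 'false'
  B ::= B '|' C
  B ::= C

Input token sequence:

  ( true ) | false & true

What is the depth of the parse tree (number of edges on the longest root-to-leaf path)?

[B [B [C [D ( [B [C [D true]]] )]]] | [C [C [D false]] & [D true]]]

7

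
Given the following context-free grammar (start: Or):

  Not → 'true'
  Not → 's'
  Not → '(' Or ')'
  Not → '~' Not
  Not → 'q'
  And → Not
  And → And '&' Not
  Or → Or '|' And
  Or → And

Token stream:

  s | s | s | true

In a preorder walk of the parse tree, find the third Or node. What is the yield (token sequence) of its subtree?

s | s

[Or [Or [Or [Or [And [Not s]]] | [And [Not s]]] | [And [Not s]]] | [And [Not true]]]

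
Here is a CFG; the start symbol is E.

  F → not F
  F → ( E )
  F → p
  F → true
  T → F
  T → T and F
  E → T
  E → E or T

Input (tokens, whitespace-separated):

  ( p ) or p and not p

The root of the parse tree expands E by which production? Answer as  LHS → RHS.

E → E or T

[E [E [T [F ( [E [T [F p]]] )]]] or [T [T [F p]] and [F not [F p]]]]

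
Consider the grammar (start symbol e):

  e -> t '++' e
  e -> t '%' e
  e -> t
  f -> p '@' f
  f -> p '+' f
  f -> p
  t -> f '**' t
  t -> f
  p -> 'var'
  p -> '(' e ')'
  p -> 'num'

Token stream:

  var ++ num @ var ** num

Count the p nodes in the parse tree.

4

[e [t [f [p var]]] ++ [e [t [f [p num] @ [f [p var]]] ** [t [f [p num]]]]]]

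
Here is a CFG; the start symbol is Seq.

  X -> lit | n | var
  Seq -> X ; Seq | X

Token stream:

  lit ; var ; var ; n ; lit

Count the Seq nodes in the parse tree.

5

[Seq [X lit] ; [Seq [X var] ; [Seq [X var] ; [Seq [X n] ; [Seq [X lit]]]]]]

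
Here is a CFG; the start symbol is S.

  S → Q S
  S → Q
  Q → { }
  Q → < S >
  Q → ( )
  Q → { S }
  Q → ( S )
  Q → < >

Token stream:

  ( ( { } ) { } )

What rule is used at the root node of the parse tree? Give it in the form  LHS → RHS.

[S [Q ( [S [Q ( [S [Q { }]] )] [S [Q { }]]] )]]

S → Q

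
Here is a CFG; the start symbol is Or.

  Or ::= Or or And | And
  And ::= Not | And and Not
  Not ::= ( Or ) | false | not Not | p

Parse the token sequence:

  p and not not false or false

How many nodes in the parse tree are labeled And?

[Or [Or [And [And [Not p]] and [Not not [Not not [Not false]]]]] or [And [Not false]]]

3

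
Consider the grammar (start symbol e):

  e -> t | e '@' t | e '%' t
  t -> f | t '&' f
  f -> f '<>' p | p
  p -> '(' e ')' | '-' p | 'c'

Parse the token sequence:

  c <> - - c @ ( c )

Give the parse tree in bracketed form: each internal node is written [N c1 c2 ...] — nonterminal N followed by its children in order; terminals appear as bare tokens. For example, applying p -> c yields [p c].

e
e @ t
t @ t
f @ t
f <> p @ t
p <> p @ t
c <> p @ t
c <> - p @ t
c <> - - p @ t
c <> - - c @ t
c <> - - c @ f
c <> - - c @ p
c <> - - c @ ( e )
c <> - - c @ ( t )
c <> - - c @ ( f )
c <> - - c @ ( p )
c <> - - c @ ( c )

[e [e [t [f [f [p c]] <> [p - [p - [p c]]]]]] @ [t [f [p ( [e [t [f [p c]]]] )]]]]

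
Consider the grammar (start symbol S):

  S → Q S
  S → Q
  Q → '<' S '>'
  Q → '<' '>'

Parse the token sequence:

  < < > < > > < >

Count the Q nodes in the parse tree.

4

[S [Q < [S [Q < >] [S [Q < >]]] >] [S [Q < >]]]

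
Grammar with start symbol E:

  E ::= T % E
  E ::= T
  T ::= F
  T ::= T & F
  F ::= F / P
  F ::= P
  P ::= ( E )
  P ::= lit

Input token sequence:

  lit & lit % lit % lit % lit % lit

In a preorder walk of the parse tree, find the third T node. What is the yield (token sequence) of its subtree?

[E [T [T [F [P lit]]] & [F [P lit]]] % [E [T [F [P lit]]] % [E [T [F [P lit]]] % [E [T [F [P lit]]] % [E [T [F [P lit]]]]]]]]

lit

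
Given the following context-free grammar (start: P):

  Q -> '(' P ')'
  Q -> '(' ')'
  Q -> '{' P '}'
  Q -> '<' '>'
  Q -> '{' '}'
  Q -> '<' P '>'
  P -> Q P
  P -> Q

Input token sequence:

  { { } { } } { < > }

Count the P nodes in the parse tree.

5

[P [Q { [P [Q { }] [P [Q { }]]] }] [P [Q { [P [Q < >]] }]]]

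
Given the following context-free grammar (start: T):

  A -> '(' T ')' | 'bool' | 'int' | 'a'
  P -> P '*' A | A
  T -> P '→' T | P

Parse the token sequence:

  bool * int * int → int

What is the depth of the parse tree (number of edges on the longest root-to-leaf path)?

5

[T [P [P [P [A bool]] * [A int]] * [A int]] → [T [P [A int]]]]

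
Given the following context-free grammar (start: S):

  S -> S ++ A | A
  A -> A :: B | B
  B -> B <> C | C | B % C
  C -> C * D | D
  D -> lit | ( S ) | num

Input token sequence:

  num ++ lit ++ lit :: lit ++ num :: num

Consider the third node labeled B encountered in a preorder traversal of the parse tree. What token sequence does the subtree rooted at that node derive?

[S [S [S [S [A [B [C [D num]]]]] ++ [A [B [C [D lit]]]]] ++ [A [A [B [C [D lit]]]] :: [B [C [D lit]]]]] ++ [A [A [B [C [D num]]]] :: [B [C [D num]]]]]

lit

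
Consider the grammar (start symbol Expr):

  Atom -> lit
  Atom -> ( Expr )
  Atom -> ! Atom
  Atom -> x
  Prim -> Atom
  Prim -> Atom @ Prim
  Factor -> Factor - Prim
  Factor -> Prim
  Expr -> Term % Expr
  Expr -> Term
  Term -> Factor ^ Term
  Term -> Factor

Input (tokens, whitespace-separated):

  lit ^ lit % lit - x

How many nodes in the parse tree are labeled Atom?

[Expr [Term [Factor [Prim [Atom lit]]] ^ [Term [Factor [Prim [Atom lit]]]]] % [Expr [Term [Factor [Factor [Prim [Atom lit]]] - [Prim [Atom x]]]]]]

4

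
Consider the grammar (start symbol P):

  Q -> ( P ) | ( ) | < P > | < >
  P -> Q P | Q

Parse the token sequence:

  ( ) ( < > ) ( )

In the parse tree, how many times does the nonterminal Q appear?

4

[P [Q ( )] [P [Q ( [P [Q < >]] )] [P [Q ( )]]]]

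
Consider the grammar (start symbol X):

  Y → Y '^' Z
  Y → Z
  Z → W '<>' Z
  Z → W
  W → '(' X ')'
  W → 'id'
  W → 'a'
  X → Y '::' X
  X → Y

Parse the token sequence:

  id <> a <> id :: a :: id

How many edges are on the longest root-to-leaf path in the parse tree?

6

[X [Y [Z [W id] <> [Z [W a] <> [Z [W id]]]]] :: [X [Y [Z [W a]]] :: [X [Y [Z [W id]]]]]]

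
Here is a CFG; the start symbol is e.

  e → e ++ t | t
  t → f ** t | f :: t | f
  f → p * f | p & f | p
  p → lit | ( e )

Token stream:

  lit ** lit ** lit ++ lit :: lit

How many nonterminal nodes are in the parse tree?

17

[e [e [t [f [p lit]] ** [t [f [p lit]] ** [t [f [p lit]]]]]] ++ [t [f [p lit]] :: [t [f [p lit]]]]]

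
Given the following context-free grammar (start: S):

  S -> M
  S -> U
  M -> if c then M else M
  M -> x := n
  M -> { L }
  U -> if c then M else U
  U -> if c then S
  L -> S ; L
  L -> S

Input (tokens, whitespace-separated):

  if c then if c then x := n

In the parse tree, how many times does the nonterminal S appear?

[S [U if c then [S [U if c then [S [M x := n]]]]]]

3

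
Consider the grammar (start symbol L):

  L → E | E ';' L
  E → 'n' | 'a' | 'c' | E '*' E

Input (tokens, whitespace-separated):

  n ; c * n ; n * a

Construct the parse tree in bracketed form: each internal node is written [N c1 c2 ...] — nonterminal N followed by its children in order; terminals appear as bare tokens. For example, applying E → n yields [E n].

[L [E n] ; [L [E [E c] * [E n]] ; [L [E [E n] * [E a]]]]]

L
E ; L
n ; L
n ; E ; L
n ; E * E ; L
n ; c * E ; L
n ; c * n ; L
n ; c * n ; E
n ; c * n ; E * E
n ; c * n ; n * E
n ; c * n ; n * a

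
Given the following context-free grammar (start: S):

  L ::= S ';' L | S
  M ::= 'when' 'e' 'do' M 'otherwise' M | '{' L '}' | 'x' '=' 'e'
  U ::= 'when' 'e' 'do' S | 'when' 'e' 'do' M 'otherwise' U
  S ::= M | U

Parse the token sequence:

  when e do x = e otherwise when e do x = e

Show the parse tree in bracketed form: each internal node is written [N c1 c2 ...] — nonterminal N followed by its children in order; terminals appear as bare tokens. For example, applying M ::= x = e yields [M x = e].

S
U
when e do M otherwise U
when e do x = e otherwise U
when e do x = e otherwise when e do S
when e do x = e otherwise when e do M
when e do x = e otherwise when e do x = e

[S [U when e do [M x = e] otherwise [U when e do [S [M x = e]]]]]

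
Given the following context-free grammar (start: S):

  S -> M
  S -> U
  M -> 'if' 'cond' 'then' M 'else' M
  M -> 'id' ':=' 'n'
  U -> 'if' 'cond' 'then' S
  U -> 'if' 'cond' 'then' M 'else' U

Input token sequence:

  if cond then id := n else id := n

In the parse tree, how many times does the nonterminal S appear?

[S [M if cond then [M id := n] else [M id := n]]]

1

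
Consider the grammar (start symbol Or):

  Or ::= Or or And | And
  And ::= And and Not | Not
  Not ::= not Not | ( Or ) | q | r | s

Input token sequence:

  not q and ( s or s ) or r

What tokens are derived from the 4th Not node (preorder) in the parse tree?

[Or [Or [And [And [Not not [Not q]]] and [Not ( [Or [Or [And [Not s]]] or [And [Not s]]] )]]] or [And [Not r]]]

s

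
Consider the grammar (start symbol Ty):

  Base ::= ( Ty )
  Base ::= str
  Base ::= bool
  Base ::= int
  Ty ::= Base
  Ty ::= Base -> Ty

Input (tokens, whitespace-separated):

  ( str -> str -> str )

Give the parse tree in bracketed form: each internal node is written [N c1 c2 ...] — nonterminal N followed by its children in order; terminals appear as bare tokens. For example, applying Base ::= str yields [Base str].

[Ty [Base ( [Ty [Base str] -> [Ty [Base str] -> [Ty [Base str]]]] )]]

Ty
Base
( Ty )
( Base -> Ty )
( str -> Ty )
( str -> Base -> Ty )
( str -> str -> Ty )
( str -> str -> Base )
( str -> str -> str )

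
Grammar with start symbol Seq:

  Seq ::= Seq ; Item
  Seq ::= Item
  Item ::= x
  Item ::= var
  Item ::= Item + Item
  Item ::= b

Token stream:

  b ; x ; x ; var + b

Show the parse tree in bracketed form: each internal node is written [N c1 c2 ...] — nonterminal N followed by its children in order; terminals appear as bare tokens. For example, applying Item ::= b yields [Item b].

Seq
Seq ; Item
Seq ; Item ; Item
Seq ; Item ; Item ; Item
Item ; Item ; Item ; Item
b ; Item ; Item ; Item
b ; x ; Item ; Item
b ; x ; x ; Item
b ; x ; x ; Item + Item
b ; x ; x ; var + Item
b ; x ; x ; var + b

[Seq [Seq [Seq [Seq [Item b]] ; [Item x]] ; [Item x]] ; [Item [Item var] + [Item b]]]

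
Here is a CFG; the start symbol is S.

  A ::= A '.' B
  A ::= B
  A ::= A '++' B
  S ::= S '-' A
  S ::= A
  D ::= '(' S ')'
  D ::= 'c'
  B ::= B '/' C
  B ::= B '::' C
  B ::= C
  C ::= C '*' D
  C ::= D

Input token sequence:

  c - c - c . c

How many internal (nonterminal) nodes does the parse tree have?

[S [S [S [A [B [C [D c]]]]] - [A [B [C [D c]]]]] - [A [A [B [C [D c]]]] . [B [C [D c]]]]]

19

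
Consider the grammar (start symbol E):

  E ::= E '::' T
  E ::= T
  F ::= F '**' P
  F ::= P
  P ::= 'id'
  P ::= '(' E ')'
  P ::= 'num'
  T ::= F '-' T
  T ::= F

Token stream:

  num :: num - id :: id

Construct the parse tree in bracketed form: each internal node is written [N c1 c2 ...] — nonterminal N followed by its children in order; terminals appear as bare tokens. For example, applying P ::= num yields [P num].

E
E :: T
E :: T :: T
T :: T :: T
F :: T :: T
P :: T :: T
num :: T :: T
num :: F - T :: T
num :: P - T :: T
num :: num - T :: T
num :: num - F :: T
num :: num - P :: T
num :: num - id :: T
num :: num - id :: F
num :: num - id :: P
num :: num - id :: id

[E [E [E [T [F [P num]]]] :: [T [F [P num]] - [T [F [P id]]]]] :: [T [F [P id]]]]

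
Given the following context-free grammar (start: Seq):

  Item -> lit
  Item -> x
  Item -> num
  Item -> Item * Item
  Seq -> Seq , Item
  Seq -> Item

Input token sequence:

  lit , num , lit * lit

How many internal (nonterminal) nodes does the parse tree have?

[Seq [Seq [Seq [Item lit]] , [Item num]] , [Item [Item lit] * [Item lit]]]

8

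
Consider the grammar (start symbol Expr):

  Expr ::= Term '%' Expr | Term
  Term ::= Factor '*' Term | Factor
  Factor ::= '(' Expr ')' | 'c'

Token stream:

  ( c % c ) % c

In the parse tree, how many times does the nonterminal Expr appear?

[Expr [Term [Factor ( [Expr [Term [Factor c]] % [Expr [Term [Factor c]]]] )]] % [Expr [Term [Factor c]]]]

4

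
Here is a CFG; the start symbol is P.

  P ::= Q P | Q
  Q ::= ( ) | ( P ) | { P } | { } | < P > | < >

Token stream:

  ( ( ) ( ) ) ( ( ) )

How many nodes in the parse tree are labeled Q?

5

[P [Q ( [P [Q ( )] [P [Q ( )]]] )] [P [Q ( [P [Q ( )]] )]]]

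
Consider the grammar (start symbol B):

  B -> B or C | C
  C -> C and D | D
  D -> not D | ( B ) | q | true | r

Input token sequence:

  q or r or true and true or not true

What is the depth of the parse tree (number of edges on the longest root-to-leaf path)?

[B [B [B [B [C [D q]]] or [C [D r]]] or [C [C [D true]] and [D true]]] or [C [D not [D true]]]]

6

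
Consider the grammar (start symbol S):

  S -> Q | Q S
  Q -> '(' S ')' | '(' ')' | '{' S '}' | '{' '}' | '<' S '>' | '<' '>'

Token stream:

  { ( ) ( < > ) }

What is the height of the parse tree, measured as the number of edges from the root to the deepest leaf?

7

[S [Q { [S [Q ( )] [S [Q ( [S [Q < >]] )]]] }]]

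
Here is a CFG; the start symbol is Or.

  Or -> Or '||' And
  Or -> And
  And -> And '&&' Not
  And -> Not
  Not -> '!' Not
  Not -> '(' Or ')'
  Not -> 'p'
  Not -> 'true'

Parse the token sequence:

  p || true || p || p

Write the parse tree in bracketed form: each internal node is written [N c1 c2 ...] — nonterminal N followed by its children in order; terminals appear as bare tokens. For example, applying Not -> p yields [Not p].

[Or [Or [Or [Or [And [Not p]]] || [And [Not true]]] || [And [Not p]]] || [And [Not p]]]

Or
Or || And
Or || And || And
Or || And || And || And
And || And || And || And
Not || And || And || And
p || And || And || And
p || Not || And || And
p || true || And || And
p || true || Not || And
p || true || p || And
p || true || p || Not
p || true || p || p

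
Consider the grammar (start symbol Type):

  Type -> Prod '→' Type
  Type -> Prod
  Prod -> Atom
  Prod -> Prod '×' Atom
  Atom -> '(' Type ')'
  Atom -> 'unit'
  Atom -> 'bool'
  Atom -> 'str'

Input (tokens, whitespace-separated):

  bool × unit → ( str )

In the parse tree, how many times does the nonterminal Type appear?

[Type [Prod [Prod [Atom bool]] × [Atom unit]] → [Type [Prod [Atom ( [Type [Prod [Atom str]]] )]]]]

3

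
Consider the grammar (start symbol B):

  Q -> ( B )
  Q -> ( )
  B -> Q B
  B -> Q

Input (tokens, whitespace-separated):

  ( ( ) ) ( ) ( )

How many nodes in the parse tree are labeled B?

[B [Q ( [B [Q ( )]] )] [B [Q ( )] [B [Q ( )]]]]

4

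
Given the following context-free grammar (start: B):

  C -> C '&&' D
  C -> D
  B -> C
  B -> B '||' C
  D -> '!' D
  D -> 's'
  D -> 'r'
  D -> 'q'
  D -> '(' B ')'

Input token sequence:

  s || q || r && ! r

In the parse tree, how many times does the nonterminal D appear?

[B [B [B [C [D s]]] || [C [D q]]] || [C [C [D r]] && [D ! [D r]]]]

5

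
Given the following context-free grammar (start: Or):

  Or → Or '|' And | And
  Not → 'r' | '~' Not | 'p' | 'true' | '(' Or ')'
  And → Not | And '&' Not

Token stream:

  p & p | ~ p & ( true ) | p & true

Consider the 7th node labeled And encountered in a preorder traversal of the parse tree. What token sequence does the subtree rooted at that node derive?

[Or [Or [Or [And [And [Not p]] & [Not p]]] | [And [And [Not ~ [Not p]]] & [Not ( [Or [And [Not true]]] )]]] | [And [And [Not p]] & [Not true]]]

p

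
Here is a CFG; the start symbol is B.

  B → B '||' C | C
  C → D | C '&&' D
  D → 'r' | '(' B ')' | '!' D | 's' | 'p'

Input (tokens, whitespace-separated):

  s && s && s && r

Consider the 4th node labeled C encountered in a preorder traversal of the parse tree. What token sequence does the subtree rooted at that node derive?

[B [C [C [C [C [D s]] && [D s]] && [D s]] && [D r]]]

s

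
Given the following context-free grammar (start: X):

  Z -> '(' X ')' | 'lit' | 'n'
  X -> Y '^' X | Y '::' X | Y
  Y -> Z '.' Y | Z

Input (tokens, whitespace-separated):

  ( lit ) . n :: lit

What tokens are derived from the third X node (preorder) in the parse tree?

[X [Y [Z ( [X [Y [Z lit]]] )] . [Y [Z n]]] :: [X [Y [Z lit]]]]

lit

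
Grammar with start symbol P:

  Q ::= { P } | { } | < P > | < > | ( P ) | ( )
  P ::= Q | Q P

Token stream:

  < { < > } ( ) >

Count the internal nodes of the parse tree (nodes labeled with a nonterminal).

[P [Q < [P [Q { [P [Q < >]] }] [P [Q ( )]]] >]]

8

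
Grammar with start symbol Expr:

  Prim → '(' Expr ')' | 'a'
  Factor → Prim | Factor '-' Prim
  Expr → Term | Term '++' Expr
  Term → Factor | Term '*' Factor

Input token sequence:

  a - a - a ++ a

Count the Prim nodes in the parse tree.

4

[Expr [Term [Factor [Factor [Factor [Prim a]] - [Prim a]] - [Prim a]]] ++ [Expr [Term [Factor [Prim a]]]]]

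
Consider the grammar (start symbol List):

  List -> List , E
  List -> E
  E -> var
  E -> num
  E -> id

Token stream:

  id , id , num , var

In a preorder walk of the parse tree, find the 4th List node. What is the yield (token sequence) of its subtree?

id

[List [List [List [List [E id]] , [E id]] , [E num]] , [E var]]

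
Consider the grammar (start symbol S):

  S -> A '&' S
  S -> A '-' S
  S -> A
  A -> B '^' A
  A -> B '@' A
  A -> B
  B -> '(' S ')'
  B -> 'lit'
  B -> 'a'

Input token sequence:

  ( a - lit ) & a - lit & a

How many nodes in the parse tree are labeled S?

6

[S [A [B ( [S [A [B a]] - [S [A [B lit]]]] )]] & [S [A [B a]] - [S [A [B lit]] & [S [A [B a]]]]]]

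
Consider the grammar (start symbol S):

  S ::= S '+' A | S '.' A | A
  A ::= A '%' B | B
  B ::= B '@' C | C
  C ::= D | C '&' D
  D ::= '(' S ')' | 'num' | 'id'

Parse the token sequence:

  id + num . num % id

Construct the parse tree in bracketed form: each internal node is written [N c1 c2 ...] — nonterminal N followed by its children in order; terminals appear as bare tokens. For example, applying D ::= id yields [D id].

[S [S [S [A [B [C [D id]]]]] + [A [B [C [D num]]]]] . [A [A [B [C [D num]]]] % [B [C [D id]]]]]

S
S . A
S + A . A
A + A . A
B + A . A
C + A . A
D + A . A
id + A . A
id + B . A
id + C . A
id + D . A
id + num . A
id + num . A % B
id + num . B % B
id + num . C % B
id + num . D % B
id + num . num % B
id + num . num % C
id + num . num % D
id + num . num % id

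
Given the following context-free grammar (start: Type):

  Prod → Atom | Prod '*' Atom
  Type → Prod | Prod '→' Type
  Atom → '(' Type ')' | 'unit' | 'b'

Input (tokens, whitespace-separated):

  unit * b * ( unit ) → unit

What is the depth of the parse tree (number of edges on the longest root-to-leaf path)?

6

[Type [Prod [Prod [Prod [Atom unit]] * [Atom b]] * [Atom ( [Type [Prod [Atom unit]]] )]] → [Type [Prod [Atom unit]]]]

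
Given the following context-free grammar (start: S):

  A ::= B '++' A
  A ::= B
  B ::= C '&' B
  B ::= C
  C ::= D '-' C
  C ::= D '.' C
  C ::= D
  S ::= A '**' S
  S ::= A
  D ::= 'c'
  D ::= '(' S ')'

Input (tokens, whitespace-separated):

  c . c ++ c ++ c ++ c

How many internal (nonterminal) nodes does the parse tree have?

[S [A [B [C [D c] . [C [D c]]]] ++ [A [B [C [D c]]] ++ [A [B [C [D c]]] ++ [A [B [C [D c]]]]]]]]

19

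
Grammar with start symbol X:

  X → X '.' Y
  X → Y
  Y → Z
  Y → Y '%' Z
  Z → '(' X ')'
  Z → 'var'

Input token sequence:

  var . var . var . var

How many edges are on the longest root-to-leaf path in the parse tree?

6

[X [X [X [X [Y [Z var]]] . [Y [Z var]]] . [Y [Z var]]] . [Y [Z var]]]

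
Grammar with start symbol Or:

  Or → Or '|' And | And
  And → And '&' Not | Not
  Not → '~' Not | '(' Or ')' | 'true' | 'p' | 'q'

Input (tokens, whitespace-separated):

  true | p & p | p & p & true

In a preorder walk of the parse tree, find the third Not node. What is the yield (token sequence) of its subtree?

p

[Or [Or [Or [And [Not true]]] | [And [And [Not p]] & [Not p]]] | [And [And [And [Not p]] & [Not p]] & [Not true]]]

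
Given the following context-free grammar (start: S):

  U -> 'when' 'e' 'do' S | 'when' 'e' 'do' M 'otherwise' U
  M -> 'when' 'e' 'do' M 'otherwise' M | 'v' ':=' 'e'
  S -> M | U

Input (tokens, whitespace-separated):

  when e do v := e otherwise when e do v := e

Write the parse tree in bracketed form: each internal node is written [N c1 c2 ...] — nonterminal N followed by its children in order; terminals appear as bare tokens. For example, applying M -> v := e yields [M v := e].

[S [U when e do [M v := e] otherwise [U when e do [S [M v := e]]]]]

S
U
when e do M otherwise U
when e do v := e otherwise U
when e do v := e otherwise when e do S
when e do v := e otherwise when e do M
when e do v := e otherwise when e do v := e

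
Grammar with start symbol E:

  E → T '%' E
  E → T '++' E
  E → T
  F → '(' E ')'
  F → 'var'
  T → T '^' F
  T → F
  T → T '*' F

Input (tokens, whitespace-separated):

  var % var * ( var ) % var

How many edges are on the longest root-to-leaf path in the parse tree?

7

[E [T [F var]] % [E [T [T [F var]] * [F ( [E [T [F var]]] )]] % [E [T [F var]]]]]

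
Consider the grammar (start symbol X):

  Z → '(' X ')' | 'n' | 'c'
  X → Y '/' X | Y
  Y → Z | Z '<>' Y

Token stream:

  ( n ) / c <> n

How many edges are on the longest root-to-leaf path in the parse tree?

6

[X [Y [Z ( [X [Y [Z n]]] )]] / [X [Y [Z c] <> [Y [Z n]]]]]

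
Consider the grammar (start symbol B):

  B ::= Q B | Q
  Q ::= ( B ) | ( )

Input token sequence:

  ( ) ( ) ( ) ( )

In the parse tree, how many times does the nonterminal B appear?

[B [Q ( )] [B [Q ( )] [B [Q ( )] [B [Q ( )]]]]]

4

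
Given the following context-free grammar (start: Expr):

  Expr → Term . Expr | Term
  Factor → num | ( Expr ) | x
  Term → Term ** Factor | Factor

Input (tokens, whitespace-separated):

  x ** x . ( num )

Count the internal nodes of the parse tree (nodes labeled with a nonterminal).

[Expr [Term [Term [Factor x]] ** [Factor x]] . [Expr [Term [Factor ( [Expr [Term [Factor num]]] )]]]]

11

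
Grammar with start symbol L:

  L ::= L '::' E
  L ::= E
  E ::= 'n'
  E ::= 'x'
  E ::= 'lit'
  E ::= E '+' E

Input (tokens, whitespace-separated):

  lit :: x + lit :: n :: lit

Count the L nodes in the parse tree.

4

[L [L [L [L [E lit]] :: [E [E x] + [E lit]]] :: [E n]] :: [E lit]]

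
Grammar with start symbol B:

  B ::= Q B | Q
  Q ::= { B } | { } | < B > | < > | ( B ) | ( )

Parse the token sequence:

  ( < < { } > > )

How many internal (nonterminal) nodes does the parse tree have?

8

[B [Q ( [B [Q < [B [Q < [B [Q { }]] >]] >]] )]]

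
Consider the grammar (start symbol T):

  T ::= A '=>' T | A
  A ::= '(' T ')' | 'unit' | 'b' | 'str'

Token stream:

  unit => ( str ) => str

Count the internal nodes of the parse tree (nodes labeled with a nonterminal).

[T [A unit] => [T [A ( [T [A str]] )] => [T [A str]]]]

8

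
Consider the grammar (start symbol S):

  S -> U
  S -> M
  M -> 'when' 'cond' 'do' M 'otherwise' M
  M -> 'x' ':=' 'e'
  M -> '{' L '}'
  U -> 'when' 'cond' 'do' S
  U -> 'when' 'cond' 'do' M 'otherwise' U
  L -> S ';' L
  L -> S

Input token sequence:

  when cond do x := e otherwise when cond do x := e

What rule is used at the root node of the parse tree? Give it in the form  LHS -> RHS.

[S [U when cond do [M x := e] otherwise [U when cond do [S [M x := e]]]]]

S -> U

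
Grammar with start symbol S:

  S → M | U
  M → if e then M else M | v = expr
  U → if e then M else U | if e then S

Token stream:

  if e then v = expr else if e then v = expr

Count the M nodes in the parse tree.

2

[S [U if e then [M v = expr] else [U if e then [S [M v = expr]]]]]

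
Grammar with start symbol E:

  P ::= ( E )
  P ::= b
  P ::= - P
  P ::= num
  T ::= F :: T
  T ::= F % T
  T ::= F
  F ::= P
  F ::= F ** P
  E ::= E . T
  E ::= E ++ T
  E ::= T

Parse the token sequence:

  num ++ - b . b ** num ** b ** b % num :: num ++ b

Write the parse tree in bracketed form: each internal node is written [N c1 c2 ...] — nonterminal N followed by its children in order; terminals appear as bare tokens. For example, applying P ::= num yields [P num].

[E [E [E [E [T [F [P num]]]] ++ [T [F [P - [P b]]]]] . [T [F [F [F [F [P b]] ** [P num]] ** [P b]] ** [P b]] % [T [F [P num]] :: [T [F [P num]]]]]] ++ [T [F [P b]]]]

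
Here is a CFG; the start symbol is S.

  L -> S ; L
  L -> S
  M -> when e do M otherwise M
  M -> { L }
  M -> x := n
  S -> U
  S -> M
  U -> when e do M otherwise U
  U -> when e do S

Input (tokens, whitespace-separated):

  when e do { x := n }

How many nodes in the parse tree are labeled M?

[S [U when e do [S [M { [L [S [M x := n]]] }]]]]

2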